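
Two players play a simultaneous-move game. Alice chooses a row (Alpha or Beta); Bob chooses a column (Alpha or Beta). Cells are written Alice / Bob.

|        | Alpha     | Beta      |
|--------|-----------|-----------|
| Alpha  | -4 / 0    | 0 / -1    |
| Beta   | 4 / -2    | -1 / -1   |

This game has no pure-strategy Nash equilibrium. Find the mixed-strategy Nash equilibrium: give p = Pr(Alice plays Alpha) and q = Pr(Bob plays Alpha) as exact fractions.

p = 1/2, q = 1/9

Each player's mixing probability is pinned down by making the *other* player indifferent.
Bob indifferent between Alpha and Beta: p·0 + (1−p)·(-2) = p·(-1) + (1−p)·(-1) ⟹ (-2) + 2p = (-1) + 0p ⟹ p = 1/2.
Alice indifferent between Alpha and Beta: q·(-4) + (1−q)·0 = q·4 + (1−q)·(-1) ⟹ 0 + (-4)q = (-1) + 5q ⟹ q = 1/9.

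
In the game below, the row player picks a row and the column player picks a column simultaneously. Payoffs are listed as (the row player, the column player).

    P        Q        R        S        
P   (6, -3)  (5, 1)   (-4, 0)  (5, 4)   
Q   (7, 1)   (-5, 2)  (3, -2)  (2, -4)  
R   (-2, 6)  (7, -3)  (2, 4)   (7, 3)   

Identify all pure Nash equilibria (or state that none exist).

None

A profile is a Nash equilibrium when each player is best-responding to the other.
The row player's best responses — vs P: Q (payoff 7); vs Q: R (payoff 7); vs R: Q (payoff 3); vs S: R (payoff 7).
The column player's best responses — vs P: S (payoff 4); vs Q: Q (payoff 2); vs R: P (payoff 6).
No cell has both players best-responding. For instance, the row player's best reply to R is Q, but against Q the column player prefers Q over R.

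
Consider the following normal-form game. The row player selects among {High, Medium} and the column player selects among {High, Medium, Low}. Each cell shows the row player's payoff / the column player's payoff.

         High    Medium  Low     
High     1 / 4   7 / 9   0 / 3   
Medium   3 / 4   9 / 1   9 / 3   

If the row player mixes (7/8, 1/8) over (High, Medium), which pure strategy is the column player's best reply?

Medium

Compute the column player's expected payoff from each pure strategy against the given mix.
High: (7/8)·4 + (1/8)·4 = 4
Medium: (7/8)·9 + (1/8)·1 = 8
Low: (7/8)·3 + (1/8)·3 = 3
Highest expected payoff is 8, from Medium.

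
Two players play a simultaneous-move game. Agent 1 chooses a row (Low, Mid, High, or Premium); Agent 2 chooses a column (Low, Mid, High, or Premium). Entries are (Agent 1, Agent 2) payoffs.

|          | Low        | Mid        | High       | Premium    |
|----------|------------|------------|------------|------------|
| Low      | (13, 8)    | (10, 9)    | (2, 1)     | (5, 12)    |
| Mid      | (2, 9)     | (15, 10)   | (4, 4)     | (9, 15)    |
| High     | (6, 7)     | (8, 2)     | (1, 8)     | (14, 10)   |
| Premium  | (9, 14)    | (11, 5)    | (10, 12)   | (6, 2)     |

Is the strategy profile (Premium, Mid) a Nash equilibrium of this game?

No

Holding Agent 2 at Mid: Agent 1 gets 11 from Premium but could get 15 by switching to Mid. Agent 1 has a profitable deviation.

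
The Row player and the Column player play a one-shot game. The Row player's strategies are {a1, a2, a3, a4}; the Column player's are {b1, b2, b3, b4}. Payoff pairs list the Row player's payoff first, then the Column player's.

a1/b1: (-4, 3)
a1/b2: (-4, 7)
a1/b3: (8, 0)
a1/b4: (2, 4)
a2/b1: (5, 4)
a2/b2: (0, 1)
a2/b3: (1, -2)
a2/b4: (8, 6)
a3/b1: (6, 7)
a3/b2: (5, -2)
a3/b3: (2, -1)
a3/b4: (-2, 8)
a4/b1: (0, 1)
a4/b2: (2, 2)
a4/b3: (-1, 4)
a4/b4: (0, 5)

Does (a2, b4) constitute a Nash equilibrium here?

Yes

Holding the Column player at b4: the Row player gets 8 from a2, versus 2 from a1, -2 from a3, 0 from a4. No profitable deviation for the Row player.
Holding the Row player at a2: the Column player gets 6 from b4, versus 4 from b1, 1 from b2, -2 from b3. No profitable deviation for the Column player either.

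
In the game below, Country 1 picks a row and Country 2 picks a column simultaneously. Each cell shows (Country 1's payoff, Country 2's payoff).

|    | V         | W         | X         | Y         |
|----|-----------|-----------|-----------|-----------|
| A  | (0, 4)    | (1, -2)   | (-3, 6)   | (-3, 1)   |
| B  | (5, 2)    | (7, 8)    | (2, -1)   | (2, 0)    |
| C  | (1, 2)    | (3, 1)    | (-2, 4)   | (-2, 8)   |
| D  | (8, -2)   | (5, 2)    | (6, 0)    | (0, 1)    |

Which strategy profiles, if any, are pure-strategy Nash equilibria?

(B, W)

A profile is a Nash equilibrium when each player is best-responding to the other.
Country 1's best responses — vs V: D (payoff 8); vs W: B (payoff 7); vs X: D (payoff 6); vs Y: B (payoff 2).
Country 2's best responses — vs A: X (payoff 6); vs B: W (payoff 8); vs C: Y (payoff 8); vs D: W (payoff 2).
The only mutual best response is (B, W); neither player gains by switching there.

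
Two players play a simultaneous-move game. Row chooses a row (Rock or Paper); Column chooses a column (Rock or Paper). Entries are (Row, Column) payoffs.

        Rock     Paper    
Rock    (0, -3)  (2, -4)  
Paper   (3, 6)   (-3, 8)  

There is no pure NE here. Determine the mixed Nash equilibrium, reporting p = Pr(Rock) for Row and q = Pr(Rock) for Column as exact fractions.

Each player's mixing probability is pinned down by making the *other* player indifferent.
Column indifferent between Rock and Paper: p·(-3) + (1−p)·6 = p·(-4) + (1−p)·8 ⟹ 6 + (-9)p = 8 + (-12)p ⟹ p = 2/3.
Row indifferent between Rock and Paper: q·0 + (1−q)·2 = q·3 + (1−q)·(-3) ⟹ 2 + (-2)q = (-3) + 6q ⟹ q = 5/8.

p = 2/3, q = 5/8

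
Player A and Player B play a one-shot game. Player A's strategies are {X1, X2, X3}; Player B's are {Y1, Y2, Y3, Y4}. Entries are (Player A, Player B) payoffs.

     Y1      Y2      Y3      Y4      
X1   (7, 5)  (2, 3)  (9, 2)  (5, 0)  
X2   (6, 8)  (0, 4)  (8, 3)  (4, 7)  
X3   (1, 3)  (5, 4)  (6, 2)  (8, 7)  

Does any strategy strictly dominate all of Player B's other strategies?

Check whether one of Player B's strategies beats all alternatives regardless of what the opponent does.
Y1 is not dominant: against X3, Y2 gives 4 > 3.
Y2 is not dominant: against X1, Y1 gives 5 > 3.
Y3 is not dominant: against X1, Y1 gives 5 > 2.
Y4 is not dominant: against X1, Y1 gives 5 > 0.
No single strategy is best against every opponent action.

None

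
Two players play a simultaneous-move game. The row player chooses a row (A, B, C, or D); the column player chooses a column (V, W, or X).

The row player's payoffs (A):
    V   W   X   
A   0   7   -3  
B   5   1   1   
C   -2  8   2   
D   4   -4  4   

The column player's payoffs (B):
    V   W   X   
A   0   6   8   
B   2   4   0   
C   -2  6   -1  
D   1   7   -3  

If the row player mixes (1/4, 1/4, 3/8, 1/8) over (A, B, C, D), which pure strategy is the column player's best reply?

The column player's best reply maximizes expected payoff against the mix.
V: (1/4)·0 + (1/4)·2 + (3/8)·(-2) + (1/8)·1 = -1/8
W: (1/4)·6 + (1/4)·4 + (3/8)·6 + (1/8)·7 = 45/8
X: (1/4)·8 + (1/4)·0 + (3/8)·(-1) + (1/8)·(-3) = 5/4
Highest expected payoff is 45/8, from W.

W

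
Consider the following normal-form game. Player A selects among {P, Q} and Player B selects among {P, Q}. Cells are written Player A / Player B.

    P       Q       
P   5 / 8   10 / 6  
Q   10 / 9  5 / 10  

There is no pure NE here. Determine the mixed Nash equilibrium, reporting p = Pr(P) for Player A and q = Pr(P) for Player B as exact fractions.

Each player's mixing probability is pinned down by making the *other* player indifferent.
Player B indifferent between P and Q: p·8 + (1−p)·9 = p·6 + (1−p)·10 ⟹ 9 + (-1)p = 10 + (-4)p ⟹ p = 1/3.
Player A indifferent between P and Q: q·5 + (1−q)·10 = q·10 + (1−q)·5 ⟹ 10 + (-5)q = 5 + 5q ⟹ q = 1/2.

p = 1/3, q = 1/2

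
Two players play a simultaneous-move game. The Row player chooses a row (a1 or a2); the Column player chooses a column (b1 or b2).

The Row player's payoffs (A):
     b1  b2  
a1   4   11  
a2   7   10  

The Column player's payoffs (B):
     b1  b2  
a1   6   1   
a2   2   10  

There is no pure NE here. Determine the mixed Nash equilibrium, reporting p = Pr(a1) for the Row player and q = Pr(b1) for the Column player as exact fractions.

Each player's mixing probability is pinned down by making the *other* player indifferent.
The Column player indifferent between b1 and b2: p·6 + (1−p)·2 = p·1 + (1−p)·10 ⟹ 2 + 4p = 10 + (-9)p ⟹ p = 8/13.
The Row player indifferent between a1 and a2: q·4 + (1−q)·11 = q·7 + (1−q)·10 ⟹ 11 + (-7)q = 10 + (-3)q ⟹ q = 1/4.

p = 8/13, q = 1/4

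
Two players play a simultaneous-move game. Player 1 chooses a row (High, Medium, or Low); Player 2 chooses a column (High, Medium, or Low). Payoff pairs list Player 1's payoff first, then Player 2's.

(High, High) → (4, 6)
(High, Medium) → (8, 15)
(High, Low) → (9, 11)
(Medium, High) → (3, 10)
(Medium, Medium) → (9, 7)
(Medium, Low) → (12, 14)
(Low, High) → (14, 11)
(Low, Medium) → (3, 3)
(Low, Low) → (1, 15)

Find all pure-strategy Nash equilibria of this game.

(Medium, Low)

Find each player's best response to every opponent strategy; NE are the intersections.
Player 1's best responses — vs High: Low (payoff 14); vs Medium: Medium (payoff 9); vs Low: Medium (payoff 12).
Player 2's best responses — vs High: Medium (payoff 15); vs Medium: Low (payoff 14); vs Low: Low (payoff 15).
The only mutual best response is (Medium, Low); neither player gains by switching there.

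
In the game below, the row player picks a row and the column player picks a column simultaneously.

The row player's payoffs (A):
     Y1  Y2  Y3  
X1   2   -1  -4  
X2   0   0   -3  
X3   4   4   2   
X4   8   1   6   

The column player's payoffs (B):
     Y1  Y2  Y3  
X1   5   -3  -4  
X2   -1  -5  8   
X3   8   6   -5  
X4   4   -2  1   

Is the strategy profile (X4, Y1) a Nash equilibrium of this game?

Holding the column player at Y1: the row player gets 8 from X4, versus 2 from X1, 0 from X2, 4 from X3. No profitable deviation for the row player.
Holding the row player at X4: the column player gets 4 from Y1, versus -2 from Y2, 1 from Y3. No profitable deviation for the column player either.

Yes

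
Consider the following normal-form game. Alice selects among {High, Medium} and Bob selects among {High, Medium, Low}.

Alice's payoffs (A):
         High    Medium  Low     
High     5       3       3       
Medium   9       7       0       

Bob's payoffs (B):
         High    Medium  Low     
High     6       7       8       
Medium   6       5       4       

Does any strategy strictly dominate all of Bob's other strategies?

None

Check whether one of Bob's strategies beats all alternatives regardless of what the opponent does.
High is not dominant: against High, Medium gives 7 > 6.
Medium is not dominant: against High, Low gives 8 > 7.
Low is not dominant: against Medium, High gives 6 > 4.
No single strategy is best against every opponent action.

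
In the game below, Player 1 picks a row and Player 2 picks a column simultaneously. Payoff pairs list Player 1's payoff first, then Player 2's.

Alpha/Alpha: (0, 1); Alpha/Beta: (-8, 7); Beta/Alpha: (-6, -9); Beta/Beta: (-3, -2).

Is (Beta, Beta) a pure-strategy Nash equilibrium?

Holding Player 2 at Beta: Player 1 gets -3 from Beta, versus -8 from Alpha. No profitable deviation for Player 1.
Holding Player 1 at Beta: Player 2 gets -2 from Beta, versus -9 from Alpha. No profitable deviation for Player 2 either.

Yes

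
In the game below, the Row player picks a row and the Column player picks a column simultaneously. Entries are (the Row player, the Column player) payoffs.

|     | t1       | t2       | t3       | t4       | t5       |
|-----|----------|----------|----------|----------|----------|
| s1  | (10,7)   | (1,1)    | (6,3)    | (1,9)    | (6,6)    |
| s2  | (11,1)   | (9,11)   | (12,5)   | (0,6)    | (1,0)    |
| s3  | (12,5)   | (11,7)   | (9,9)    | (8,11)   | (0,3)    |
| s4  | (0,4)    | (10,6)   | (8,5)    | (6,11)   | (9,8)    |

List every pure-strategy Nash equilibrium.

Check mutual best responses: a cell is a NE iff neither player can gain by unilaterally deviating.
The Row player's best responses — vs t1: s3 (payoff 12); vs t2: s3 (payoff 11); vs t3: s2 (payoff 12); vs t4: s3 (payoff 8); vs t5: s4 (payoff 9).
The Column player's best responses — vs s1: t4 (payoff 9); vs s2: t2 (payoff 11); vs s3: t4 (payoff 11); vs s4: t4 (payoff 11).
The only mutual best response is (s3, t4); neither player gains by switching there.

(s3, t4)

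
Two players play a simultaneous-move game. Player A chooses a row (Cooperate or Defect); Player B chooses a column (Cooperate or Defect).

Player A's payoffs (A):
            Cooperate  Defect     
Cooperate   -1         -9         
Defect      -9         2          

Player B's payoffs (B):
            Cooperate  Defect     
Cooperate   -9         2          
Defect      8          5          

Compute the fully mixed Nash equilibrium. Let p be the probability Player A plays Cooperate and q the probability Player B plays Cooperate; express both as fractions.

In a mixed NE each player is indifferent between their pure strategies, so the opponent's mix sets the indifference.
Player B indifferent between Cooperate and Defect: p·(-9) + (1−p)·8 = p·2 + (1−p)·5 ⟹ 8 + (-17)p = 5 + (-3)p ⟹ p = 3/14.
Player A indifferent between Cooperate and Defect: q·(-1) + (1−q)·(-9) = q·(-9) + (1−q)·2 ⟹ (-9) + 8q = 2 + (-11)q ⟹ q = 11/19.

p = 3/14, q = 11/19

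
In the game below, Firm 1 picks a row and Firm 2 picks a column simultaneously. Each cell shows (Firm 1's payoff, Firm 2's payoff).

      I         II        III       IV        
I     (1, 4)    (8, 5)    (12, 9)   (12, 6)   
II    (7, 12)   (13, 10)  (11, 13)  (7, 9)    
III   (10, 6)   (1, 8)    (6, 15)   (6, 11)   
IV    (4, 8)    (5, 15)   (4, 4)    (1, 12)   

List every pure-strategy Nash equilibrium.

Check mutual best responses: a cell is a NE iff neither player can gain by unilaterally deviating.
Firm 1's best responses — vs I: III (payoff 10); vs II: II (payoff 13); vs III: I (payoff 12); vs IV: I (payoff 12).
Firm 2's best responses — vs I: III (payoff 9); vs II: III (payoff 13); vs III: III (payoff 15); vs IV: II (payoff 15).
The only mutual best response is (I, III); neither player gains by switching there.

(I, III)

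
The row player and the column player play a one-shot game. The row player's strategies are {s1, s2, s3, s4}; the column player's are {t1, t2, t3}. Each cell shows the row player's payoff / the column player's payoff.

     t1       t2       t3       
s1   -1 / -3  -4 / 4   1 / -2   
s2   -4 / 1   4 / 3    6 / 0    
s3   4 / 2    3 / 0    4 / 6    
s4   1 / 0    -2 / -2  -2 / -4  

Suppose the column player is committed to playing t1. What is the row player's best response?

s3

With the column player fixed at t1, the row player's payoffs are: s1 → -1, s2 → -4, s3 → 4, s4 → 1.
The maximum is 4, achieved by s3.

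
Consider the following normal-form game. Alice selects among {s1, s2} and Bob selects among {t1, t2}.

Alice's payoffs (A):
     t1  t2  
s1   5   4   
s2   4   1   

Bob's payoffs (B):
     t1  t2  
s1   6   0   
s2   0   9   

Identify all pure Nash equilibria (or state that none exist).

Check mutual best responses: a cell is a NE iff neither player can gain by unilaterally deviating.
Alice's best responses — vs t1: s1 (payoff 5); vs t2: s1 (payoff 4).
Bob's best responses — vs s1: t1 (payoff 6); vs s2: t2 (payoff 9).
The only mutual best response is (s1, t1); neither player gains by switching there.

(s1, t1)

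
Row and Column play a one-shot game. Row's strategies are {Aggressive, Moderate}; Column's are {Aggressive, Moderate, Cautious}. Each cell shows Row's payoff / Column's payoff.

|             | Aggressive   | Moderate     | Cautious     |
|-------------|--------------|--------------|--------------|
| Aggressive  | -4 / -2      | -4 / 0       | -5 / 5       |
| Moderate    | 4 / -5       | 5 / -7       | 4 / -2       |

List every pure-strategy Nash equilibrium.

A profile is a Nash equilibrium when each player is best-responding to the other.
Row's best responses — vs Aggressive: Moderate (payoff 4); vs Moderate: Moderate (payoff 5); vs Cautious: Moderate (payoff 4).
Column's best responses — vs Aggressive: Cautious (payoff 5); vs Moderate: Cautious (payoff -2).
The only mutual best response is (Moderate, Cautious); neither player gains by switching there.

(Moderate, Cautious)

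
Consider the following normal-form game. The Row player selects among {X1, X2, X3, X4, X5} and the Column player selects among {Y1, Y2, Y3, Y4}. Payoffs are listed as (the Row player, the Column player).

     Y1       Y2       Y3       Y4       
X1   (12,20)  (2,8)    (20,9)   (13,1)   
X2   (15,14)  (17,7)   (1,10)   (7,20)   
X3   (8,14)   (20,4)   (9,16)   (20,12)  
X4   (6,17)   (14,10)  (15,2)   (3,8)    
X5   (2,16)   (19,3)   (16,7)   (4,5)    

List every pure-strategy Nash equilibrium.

No pure-strategy Nash equilibrium

A profile is a Nash equilibrium when each player is best-responding to the other.
The Row player's best responses — vs Y1: X2 (payoff 15); vs Y2: X3 (payoff 20); vs Y3: X1 (payoff 20); vs Y4: X3 (payoff 20).
The Column player's best responses — vs X1: Y1 (payoff 20); vs X2: Y4 (payoff 20); vs X3: Y3 (payoff 16); vs X4: Y1 (payoff 17); vs X5: Y1 (payoff 16).
No cell has both players best-responding. For instance, the Row player's best reply to Y2 is X3, but against X3 the Column player prefers Y3 over Y2.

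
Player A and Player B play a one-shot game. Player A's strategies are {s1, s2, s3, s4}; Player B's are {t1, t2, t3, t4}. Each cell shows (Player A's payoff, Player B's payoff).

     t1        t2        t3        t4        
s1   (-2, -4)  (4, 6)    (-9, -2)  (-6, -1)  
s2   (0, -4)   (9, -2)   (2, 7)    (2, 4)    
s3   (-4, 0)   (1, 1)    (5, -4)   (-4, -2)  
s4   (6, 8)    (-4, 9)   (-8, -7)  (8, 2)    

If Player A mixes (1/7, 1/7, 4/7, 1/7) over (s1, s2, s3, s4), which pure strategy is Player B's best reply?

Player B's best reply maximizes expected payoff against the mix.
t1: (1/7)·(-4) + (1/7)·(-4) + (4/7)·0 + (1/7)·8 = 0
t2: (1/7)·6 + (1/7)·(-2) + (4/7)·1 + (1/7)·9 = 17/7
t3: (1/7)·(-2) + (1/7)·7 + (4/7)·(-4) + (1/7)·(-7) = -18/7
t4: (1/7)·(-1) + (1/7)·4 + (4/7)·(-2) + (1/7)·2 = -3/7
Highest expected payoff is 17/7, from t2.

t2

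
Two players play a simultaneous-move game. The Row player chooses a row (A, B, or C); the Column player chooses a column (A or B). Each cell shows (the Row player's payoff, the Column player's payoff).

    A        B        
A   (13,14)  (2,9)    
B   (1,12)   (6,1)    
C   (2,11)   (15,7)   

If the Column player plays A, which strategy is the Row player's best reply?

With the Column player fixed at A, the Row player's payoffs are: A → 13, B → 1, C → 2.
The maximum is 13, achieved by A.

A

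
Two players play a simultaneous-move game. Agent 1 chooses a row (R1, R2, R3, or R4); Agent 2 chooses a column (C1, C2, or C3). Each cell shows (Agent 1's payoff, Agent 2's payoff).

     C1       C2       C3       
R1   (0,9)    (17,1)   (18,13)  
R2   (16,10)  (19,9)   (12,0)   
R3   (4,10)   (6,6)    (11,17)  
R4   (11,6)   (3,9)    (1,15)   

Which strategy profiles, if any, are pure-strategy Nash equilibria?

Find each player's best response to every opponent strategy; NE are the intersections.
Agent 1's best responses — vs C1: R2 (payoff 16); vs C2: R2 (payoff 19); vs C3: R1 (payoff 18).
Agent 2's best responses — vs R1: C3 (payoff 13); vs R2: C1 (payoff 10); vs R3: C3 (payoff 17); vs R4: C3 (payoff 15).
Mutual best responses occur at (R1, C3) and (R2, C1); at each, neither player gains by switching.

(R1, C3) and (R2, C1)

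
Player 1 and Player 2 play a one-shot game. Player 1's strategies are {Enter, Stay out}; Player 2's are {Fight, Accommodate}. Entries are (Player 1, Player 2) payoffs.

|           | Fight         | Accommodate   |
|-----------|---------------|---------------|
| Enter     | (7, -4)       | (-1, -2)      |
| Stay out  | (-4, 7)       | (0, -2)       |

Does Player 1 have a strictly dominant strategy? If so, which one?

Check whether one of Player 1's strategies beats all alternatives regardless of what the opponent does.
Enter is not dominant: against Accommodate, Stay out gives 0 > -1.
Stay out is not dominant: against Fight, Enter gives 7 > -4.
No single strategy is best against every opponent action.

No strictly dominant strategy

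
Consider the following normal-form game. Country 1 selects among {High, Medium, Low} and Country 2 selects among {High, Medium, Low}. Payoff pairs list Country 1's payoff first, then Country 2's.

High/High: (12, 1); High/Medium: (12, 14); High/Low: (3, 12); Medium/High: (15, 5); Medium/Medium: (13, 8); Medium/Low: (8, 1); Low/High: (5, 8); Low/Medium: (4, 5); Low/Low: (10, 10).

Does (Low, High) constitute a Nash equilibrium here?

No

Holding Country 2 at High: Country 1 gets 5 from Low but could get 15 by switching to Medium. Country 1 has a profitable deviation.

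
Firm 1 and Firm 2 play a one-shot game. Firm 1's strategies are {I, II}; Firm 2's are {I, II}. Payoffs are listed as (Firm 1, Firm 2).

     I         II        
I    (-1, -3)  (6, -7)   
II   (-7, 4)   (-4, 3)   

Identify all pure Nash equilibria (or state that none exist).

(I, I)

Check mutual best responses: a cell is a NE iff neither player can gain by unilaterally deviating.
Firm 1's best responses — vs I: I (payoff -1); vs II: I (payoff 6).
Firm 2's best responses — vs I: I (payoff -3); vs II: I (payoff 4).
The only mutual best response is (I, I); neither player gains by switching there.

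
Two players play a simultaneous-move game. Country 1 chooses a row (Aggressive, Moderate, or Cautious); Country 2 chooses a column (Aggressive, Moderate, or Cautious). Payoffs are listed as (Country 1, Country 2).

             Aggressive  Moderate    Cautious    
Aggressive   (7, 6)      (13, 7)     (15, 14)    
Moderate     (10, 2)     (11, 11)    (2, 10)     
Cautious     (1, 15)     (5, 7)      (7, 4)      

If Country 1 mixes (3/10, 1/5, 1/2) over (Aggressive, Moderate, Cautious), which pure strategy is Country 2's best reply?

Compute Country 2's expected payoff from each pure strategy against the given mix.
Aggressive: (3/10)·6 + (1/5)·2 + (1/2)·15 = 97/10
Moderate: (3/10)·7 + (1/5)·11 + (1/2)·7 = 39/5
Cautious: (3/10)·14 + (1/5)·10 + (1/2)·4 = 41/5
Highest expected payoff is 97/10, from Aggressive.

Aggressive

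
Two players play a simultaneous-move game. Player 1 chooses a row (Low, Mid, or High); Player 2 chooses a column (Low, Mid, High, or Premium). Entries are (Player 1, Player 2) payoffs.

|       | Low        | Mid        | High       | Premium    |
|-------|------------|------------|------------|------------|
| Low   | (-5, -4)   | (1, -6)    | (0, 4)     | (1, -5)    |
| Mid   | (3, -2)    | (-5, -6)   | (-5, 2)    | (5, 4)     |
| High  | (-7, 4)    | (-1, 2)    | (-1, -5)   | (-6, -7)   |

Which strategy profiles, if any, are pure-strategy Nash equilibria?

(Low, High) and (Mid, Premium)

Check mutual best responses: a cell is a NE iff neither player can gain by unilaterally deviating.
Player 1's best responses — vs Low: Mid (payoff 3); vs Mid: Low (payoff 1); vs High: Low (payoff 0); vs Premium: Mid (payoff 5).
Player 2's best responses — vs Low: High (payoff 4); vs Mid: Premium (payoff 4); vs High: Low (payoff 4).
Mutual best responses occur at (Low, High) and (Mid, Premium); at each, neither player gains by switching.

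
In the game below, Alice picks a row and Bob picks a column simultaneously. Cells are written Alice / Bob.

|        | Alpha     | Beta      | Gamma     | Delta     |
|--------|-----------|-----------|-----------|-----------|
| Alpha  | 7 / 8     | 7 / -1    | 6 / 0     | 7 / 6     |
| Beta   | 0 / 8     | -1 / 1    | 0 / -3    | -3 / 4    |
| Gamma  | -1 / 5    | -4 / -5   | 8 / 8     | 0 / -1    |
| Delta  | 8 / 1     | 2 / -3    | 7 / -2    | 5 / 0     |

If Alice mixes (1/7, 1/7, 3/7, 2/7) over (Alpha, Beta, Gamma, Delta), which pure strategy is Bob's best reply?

Alpha

Compute Bob's expected payoff from each pure strategy against the given mix.
Alpha: (1/7)·8 + (1/7)·8 + (3/7)·5 + (2/7)·1 = 33/7
Beta: (1/7)·(-1) + (1/7)·1 + (3/7)·(-5) + (2/7)·(-3) = -3
Gamma: (1/7)·0 + (1/7)·(-3) + (3/7)·8 + (2/7)·(-2) = 17/7
Delta: (1/7)·6 + (1/7)·4 + (3/7)·(-1) + (2/7)·0 = 1
Highest expected payoff is 33/7, from Alpha.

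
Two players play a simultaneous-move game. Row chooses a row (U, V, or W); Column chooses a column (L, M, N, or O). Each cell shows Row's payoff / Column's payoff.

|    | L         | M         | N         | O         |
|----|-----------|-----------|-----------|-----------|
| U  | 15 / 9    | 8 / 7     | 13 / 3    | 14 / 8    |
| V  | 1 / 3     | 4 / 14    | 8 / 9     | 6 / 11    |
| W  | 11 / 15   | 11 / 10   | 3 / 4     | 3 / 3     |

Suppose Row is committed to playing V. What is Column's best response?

M

With Row fixed at V, Column's payoffs are: L → 3, M → 14, N → 9, O → 11.
The maximum is 14, achieved by M.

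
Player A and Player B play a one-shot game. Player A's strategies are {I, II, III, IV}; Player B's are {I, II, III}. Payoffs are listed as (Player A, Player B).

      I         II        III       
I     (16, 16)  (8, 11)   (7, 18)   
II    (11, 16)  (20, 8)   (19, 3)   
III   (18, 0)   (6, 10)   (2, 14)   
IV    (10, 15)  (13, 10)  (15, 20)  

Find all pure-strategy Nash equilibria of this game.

Check mutual best responses: a cell is a NE iff neither player can gain by unilaterally deviating.
Player A's best responses — vs I: III (payoff 18); vs II: II (payoff 20); vs III: II (payoff 19).
Player B's best responses — vs I: III (payoff 18); vs II: I (payoff 16); vs III: III (payoff 14); vs IV: III (payoff 20).
No cell has both players best-responding. For instance, Player A's best reply to I is III, but against III Player B prefers III over I.

None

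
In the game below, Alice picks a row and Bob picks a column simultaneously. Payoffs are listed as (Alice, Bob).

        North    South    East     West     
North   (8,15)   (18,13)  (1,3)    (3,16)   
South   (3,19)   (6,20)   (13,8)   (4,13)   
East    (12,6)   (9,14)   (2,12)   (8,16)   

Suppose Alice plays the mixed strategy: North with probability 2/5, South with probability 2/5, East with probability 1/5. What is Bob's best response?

Bob's best reply maximizes expected payoff against the mix.
North: (2/5)·15 + (2/5)·19 + (1/5)·6 = 74/5
South: (2/5)·13 + (2/5)·20 + (1/5)·14 = 16
East: (2/5)·3 + (2/5)·8 + (1/5)·12 = 34/5
West: (2/5)·16 + (2/5)·13 + (1/5)·16 = 74/5
Highest expected payoff is 16, from South.

South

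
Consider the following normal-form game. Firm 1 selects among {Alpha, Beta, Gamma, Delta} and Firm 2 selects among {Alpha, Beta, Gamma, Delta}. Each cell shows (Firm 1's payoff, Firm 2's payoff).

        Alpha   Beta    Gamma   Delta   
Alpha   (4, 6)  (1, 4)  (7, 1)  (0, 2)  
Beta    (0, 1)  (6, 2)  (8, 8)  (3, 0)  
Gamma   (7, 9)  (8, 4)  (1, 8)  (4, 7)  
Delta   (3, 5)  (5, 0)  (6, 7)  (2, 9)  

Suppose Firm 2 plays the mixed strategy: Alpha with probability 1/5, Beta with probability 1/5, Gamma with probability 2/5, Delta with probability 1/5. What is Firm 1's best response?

Compute Firm 1's expected payoff from each pure strategy against the given mix.
Alpha: (1/5)·4 + (1/5)·1 + (2/5)·7 + (1/5)·0 = 19/5
Beta: (1/5)·0 + (1/5)·6 + (2/5)·8 + (1/5)·3 = 5
Gamma: (1/5)·7 + (1/5)·8 + (2/5)·1 + (1/5)·4 = 21/5
Delta: (1/5)·3 + (1/5)·5 + (2/5)·6 + (1/5)·2 = 22/5
Highest expected payoff is 5, from Beta.

Beta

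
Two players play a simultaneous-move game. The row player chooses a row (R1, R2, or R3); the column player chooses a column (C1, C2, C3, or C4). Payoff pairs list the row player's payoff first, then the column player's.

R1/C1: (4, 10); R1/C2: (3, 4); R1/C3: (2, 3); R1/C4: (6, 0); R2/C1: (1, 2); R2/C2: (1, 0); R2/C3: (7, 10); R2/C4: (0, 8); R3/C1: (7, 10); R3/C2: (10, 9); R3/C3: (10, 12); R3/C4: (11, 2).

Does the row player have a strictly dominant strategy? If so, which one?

R3

Check whether one of the row player's strategies beats all alternatives regardless of what the opponent does.
R3 strictly dominates: vs C1: 7 > each of {4, 1}; vs C2: 10 > each of {3, 1}; vs C3: 10 > each of {2, 7}; vs C4: 11 > each of {6, 0}.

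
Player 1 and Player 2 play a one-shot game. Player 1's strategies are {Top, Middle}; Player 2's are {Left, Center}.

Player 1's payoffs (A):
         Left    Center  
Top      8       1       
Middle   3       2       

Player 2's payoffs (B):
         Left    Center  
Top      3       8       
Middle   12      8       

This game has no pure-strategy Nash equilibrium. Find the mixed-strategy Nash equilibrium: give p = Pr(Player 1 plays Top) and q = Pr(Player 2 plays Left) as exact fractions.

Each player's mixing probability is pinned down by making the *other* player indifferent.
Player 2 indifferent between Left and Center: p·3 + (1−p)·12 = p·8 + (1−p)·8 ⟹ 12 + (-9)p = 8 + 0p ⟹ p = 4/9.
Player 1 indifferent between Top and Middle: q·8 + (1−q)·1 = q·3 + (1−q)·2 ⟹ 1 + 7q = 2 + 1q ⟹ q = 1/6.

p = 4/9, q = 1/6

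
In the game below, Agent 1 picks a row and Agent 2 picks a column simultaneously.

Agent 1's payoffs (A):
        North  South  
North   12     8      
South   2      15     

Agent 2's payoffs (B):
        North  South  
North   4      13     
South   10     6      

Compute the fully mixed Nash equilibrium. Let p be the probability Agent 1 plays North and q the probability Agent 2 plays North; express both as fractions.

p = 4/13, q = 7/17

Each player's mixing probability is pinned down by making the *other* player indifferent.
Agent 2 indifferent between North and South: p·4 + (1−p)·10 = p·13 + (1−p)·6 ⟹ 10 + (-6)p = 6 + 7p ⟹ p = 4/13.
Agent 1 indifferent between North and South: q·12 + (1−q)·8 = q·2 + (1−q)·15 ⟹ 8 + 4q = 15 + (-13)q ⟹ q = 7/17.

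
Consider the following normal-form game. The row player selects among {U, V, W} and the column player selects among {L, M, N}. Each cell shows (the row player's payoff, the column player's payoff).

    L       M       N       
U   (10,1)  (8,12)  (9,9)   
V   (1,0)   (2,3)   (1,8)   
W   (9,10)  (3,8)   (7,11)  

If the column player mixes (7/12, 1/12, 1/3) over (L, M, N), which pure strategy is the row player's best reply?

Compute the row player's expected payoff from each pure strategy against the given mix.
U: (7/12)·10 + (1/12)·8 + (1/3)·9 = 19/2
V: (7/12)·1 + (1/12)·2 + (1/3)·1 = 13/12
W: (7/12)·9 + (1/12)·3 + (1/3)·7 = 47/6
Highest expected payoff is 19/2, from U.

U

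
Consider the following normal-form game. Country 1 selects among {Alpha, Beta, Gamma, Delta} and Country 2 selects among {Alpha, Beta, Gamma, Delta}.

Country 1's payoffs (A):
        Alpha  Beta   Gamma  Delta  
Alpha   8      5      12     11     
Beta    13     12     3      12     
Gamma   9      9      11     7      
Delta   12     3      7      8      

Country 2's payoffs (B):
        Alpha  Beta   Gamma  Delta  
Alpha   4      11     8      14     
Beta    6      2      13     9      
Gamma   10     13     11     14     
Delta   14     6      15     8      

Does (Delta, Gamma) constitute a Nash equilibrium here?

Holding Country 2 at Gamma: Country 1 gets 7 from Delta but could get 12 by switching to Alpha. Country 1 has a profitable deviation.

No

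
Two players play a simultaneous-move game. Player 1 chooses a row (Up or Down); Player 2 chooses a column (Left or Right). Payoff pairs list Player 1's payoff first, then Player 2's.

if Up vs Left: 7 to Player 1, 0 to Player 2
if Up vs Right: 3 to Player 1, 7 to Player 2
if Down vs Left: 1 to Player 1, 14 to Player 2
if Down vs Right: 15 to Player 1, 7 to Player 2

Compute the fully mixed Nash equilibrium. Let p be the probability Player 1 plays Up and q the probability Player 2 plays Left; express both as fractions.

In a mixed NE each player is indifferent between their pure strategies, so the opponent's mix sets the indifference.
Player 2 indifferent between Left and Right: p·0 + (1−p)·14 = p·7 + (1−p)·7 ⟹ 14 + (-14)p = 7 + 0p ⟹ p = 1/2.
Player 1 indifferent between Up and Down: q·7 + (1−q)·3 = q·1 + (1−q)·15 ⟹ 3 + 4q = 15 + (-14)q ⟹ q = 2/3.

p = 1/2, q = 2/3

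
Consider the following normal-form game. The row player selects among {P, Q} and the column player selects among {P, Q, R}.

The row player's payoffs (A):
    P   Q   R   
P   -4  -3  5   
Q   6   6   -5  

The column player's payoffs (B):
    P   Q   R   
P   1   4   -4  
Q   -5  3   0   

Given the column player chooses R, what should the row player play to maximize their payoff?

With the column player fixed at R, the row player's payoffs are: P → 5, Q → -5.
The maximum is 5, achieved by P.

P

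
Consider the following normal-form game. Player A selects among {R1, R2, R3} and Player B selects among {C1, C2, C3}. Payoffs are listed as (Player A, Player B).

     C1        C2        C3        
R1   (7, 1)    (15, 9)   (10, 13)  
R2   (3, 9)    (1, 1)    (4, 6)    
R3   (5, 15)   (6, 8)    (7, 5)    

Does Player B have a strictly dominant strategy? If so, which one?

None

Check whether one of Player B's strategies beats all alternatives regardless of what the opponent does.
C1 is not dominant: against R1, C2 gives 9 > 1.
C2 is not dominant: against R1, C3 gives 13 > 9.
C3 is not dominant: against R2, C1 gives 9 > 6.
No single strategy is best against every opponent action.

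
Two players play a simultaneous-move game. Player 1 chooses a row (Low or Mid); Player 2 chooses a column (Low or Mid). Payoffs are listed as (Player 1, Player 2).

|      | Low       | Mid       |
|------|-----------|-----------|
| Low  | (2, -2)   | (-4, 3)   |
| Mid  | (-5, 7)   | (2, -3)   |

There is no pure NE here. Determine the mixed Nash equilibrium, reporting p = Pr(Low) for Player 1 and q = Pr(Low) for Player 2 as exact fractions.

Each player's mixing probability is pinned down by making the *other* player indifferent.
Player 2 indifferent between Low and Mid: p·(-2) + (1−p)·7 = p·3 + (1−p)·(-3) ⟹ 7 + (-9)p = (-3) + 6p ⟹ p = 2/3.
Player 1 indifferent between Low and Mid: q·2 + (1−q)·(-4) = q·(-5) + (1−q)·2 ⟹ (-4) + 6q = 2 + (-7)q ⟹ q = 6/13.

p = 2/3, q = 6/13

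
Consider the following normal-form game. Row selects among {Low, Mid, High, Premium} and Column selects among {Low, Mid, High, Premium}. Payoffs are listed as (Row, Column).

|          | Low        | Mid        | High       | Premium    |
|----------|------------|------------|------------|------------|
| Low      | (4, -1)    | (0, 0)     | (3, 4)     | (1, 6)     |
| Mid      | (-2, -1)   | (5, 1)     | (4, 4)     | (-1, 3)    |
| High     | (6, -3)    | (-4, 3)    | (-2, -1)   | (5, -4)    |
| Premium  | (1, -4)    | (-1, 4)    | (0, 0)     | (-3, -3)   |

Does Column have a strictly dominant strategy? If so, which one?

None

A strategy is strictly dominant if it gives Column a strictly higher payoff than every other strategy, against every choice by the opponent.
Low is not dominant: against Low, Mid gives 0 > -1.
Mid is not dominant: against Low, High gives 4 > 0.
High is not dominant: against Low, Premium gives 6 > 4.
Premium is not dominant: against Mid, High gives 4 > 3.
No single strategy is best against every opponent action.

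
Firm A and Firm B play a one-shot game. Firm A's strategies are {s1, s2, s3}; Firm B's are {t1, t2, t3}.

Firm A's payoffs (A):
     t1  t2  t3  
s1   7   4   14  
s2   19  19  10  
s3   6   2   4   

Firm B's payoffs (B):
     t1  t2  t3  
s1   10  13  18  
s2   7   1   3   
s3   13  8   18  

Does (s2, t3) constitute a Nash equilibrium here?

No

Holding Firm B at t3: Firm A gets 10 from s2 but could get 14 by switching to s1. Firm A has a profitable deviation.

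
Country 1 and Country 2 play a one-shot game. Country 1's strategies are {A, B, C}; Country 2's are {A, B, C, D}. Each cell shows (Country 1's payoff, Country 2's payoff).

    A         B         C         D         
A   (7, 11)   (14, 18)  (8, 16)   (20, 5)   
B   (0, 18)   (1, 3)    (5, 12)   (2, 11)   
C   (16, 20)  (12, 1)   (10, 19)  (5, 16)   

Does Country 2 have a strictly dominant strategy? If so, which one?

None

A strategy is strictly dominant if it gives Country 2 a strictly higher payoff than every other strategy, against every choice by the opponent.
A is not dominant: against A, B gives 18 > 11.
B is not dominant: against B, A gives 18 > 3.
C is not dominant: against A, B gives 18 > 16.
D is not dominant: against A, A gives 11 > 5.
No single strategy is best against every opponent action.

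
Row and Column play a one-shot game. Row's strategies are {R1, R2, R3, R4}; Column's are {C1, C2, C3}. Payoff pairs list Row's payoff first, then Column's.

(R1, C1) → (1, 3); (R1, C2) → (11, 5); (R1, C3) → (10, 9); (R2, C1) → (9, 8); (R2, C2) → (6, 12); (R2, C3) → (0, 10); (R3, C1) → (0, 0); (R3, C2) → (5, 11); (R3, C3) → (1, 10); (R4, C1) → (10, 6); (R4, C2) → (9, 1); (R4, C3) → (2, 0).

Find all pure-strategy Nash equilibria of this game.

A profile is a Nash equilibrium when each player is best-responding to the other.
Row's best responses — vs C1: R4 (payoff 10); vs C2: R1 (payoff 11); vs C3: R1 (payoff 10).
Column's best responses — vs R1: C3 (payoff 9); vs R2: C2 (payoff 12); vs R3: C2 (payoff 11); vs R4: C1 (payoff 6).
Mutual best responses occur at (R1, C3) and (R4, C1); at each, neither player gains by switching.

(R1, C3) and (R4, C1)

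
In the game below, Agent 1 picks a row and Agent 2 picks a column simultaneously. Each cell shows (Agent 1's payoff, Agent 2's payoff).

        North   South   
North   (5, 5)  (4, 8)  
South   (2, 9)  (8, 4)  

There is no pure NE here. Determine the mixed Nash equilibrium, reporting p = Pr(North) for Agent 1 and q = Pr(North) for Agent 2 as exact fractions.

Each player's mixing probability is pinned down by making the *other* player indifferent.
Agent 2 indifferent between North and South: p·5 + (1−p)·9 = p·8 + (1−p)·4 ⟹ 9 + (-4)p = 4 + 4p ⟹ p = 5/8.
Agent 1 indifferent between North and South: q·5 + (1−q)·4 = q·2 + (1−q)·8 ⟹ 4 + 1q = 8 + (-6)q ⟹ q = 4/7.

p = 5/8, q = 4/7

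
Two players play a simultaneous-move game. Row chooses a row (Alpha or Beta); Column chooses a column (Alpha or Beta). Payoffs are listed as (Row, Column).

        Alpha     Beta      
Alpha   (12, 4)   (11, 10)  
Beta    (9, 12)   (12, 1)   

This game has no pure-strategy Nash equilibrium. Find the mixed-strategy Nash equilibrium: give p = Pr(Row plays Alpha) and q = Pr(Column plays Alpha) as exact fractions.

p = 11/17, q = 1/4

In a mixed NE each player is indifferent between their pure strategies, so the opponent's mix sets the indifference.
Column indifferent between Alpha and Beta: p·4 + (1−p)·12 = p·10 + (1−p)·1 ⟹ 12 + (-8)p = 1 + 9p ⟹ p = 11/17.
Row indifferent between Alpha and Beta: q·12 + (1−q)·11 = q·9 + (1−q)·12 ⟹ 11 + 1q = 12 + (-3)q ⟹ q = 1/4.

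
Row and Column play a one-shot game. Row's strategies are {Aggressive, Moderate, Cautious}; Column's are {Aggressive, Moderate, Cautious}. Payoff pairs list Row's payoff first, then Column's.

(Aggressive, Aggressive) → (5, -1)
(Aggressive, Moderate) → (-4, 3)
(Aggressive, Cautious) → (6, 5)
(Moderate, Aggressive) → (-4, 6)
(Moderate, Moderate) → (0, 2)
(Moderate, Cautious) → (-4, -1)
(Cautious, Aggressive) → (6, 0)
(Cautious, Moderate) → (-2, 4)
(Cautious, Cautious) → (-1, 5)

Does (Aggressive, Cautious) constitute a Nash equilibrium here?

Holding Column at Cautious: Row gets 6 from Aggressive, versus -4 from Moderate, -1 from Cautious. No profitable deviation for Row.
Holding Row at Aggressive: Column gets 5 from Cautious, versus -1 from Aggressive, 3 from Moderate. No profitable deviation for Column either.

Yes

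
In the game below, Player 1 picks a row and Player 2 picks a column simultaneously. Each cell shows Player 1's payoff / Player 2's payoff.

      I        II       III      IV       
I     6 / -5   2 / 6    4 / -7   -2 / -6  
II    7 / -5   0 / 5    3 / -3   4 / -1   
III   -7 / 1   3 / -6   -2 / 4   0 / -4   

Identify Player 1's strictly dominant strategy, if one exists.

No strictly dominant strategy

Check whether one of Player 1's strategies beats all alternatives regardless of what the opponent does.
I is not dominant: against I, II gives 7 > 6.
II is not dominant: against II, I gives 2 > 0.
III is not dominant: against I, I gives 6 > -7.
No single strategy is best against every opponent action.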